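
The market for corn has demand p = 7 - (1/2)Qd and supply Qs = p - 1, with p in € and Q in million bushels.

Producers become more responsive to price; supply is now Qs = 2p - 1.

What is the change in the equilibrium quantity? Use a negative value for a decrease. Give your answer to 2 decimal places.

+2.50

Initially, 14 - 2p = p - 1, so 15 = 3p and p = 5, Q = 4.
With the change applied: demand Qd = 14 - 2p, supply Qs = 2p - 1.
New equilibrium: 14 - 2p = 2p - 1 ⇒ 15 = 4p ⇒ p = 3.75, Q = 6.5.
ΔQ = 6.5 − 4 = +2.50.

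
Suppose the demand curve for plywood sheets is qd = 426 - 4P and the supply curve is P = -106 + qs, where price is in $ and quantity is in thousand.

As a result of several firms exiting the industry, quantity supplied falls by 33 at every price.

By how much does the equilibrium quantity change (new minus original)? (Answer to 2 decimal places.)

Before the shock: 426 - 4P = P + 106 ⇒ 320 = 5P ⇒ P = 64, q = 170.
The shock moves the curves to qd = 426 - 4P and qs = P + 73.
Clearing the new market: 426 - 4P = P + 73, so P = 70.6 and q = 143.6.
Δq = 143.6 − 170 = -26.40.

-26.40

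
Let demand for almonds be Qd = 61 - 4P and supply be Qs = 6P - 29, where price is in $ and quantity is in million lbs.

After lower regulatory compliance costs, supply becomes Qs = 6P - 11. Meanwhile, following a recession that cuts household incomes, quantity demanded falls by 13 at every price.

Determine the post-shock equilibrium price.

5.9

Initially, 61 - 4P = 6P - 29, so 90 = 10P and P = 9, Q = 25.
The shock moves the curves to Qd = 48 - 4P and Qs = 6P - 11.
New equilibrium: 48 - 4P = 6P - 11 ⇒ 59 = 10P ⇒ P = 5.9, Q = 24.4.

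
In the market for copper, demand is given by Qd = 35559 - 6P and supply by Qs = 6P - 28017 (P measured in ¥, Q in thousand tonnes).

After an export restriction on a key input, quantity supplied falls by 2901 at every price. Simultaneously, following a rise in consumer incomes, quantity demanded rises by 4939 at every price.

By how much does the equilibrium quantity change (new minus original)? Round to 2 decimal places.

Solve the original market: 35559 - 6P = 6P - 28017, hence P = 5298 and Q = 3771.
After the shift, demand is Qd = 40498 - 6P and supply is Qs = 6P - 30918.
Clearing the new market: 40498 - 6P = 6P - 30918, so P = 17854/3 ≈ 5951.3333 and Q = 4790.
ΔQ = 4790 − 3771 = +1019.00.

+1019.00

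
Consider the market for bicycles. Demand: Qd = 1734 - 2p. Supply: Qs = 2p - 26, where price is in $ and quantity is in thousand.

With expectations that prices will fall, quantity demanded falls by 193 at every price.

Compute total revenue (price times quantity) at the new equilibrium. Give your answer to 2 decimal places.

Before the shock: 1734 - 2p = 2p - 26 ⇒ 1760 = 4p ⇒ p = 440, Q = 854.
The new curves are Qd = 1541 - 2p (demand) and Qs = 2p - 26 (supply).
New equilibrium: 1541 - 2p = 2p - 26 ⇒ 1567 = 4p ⇒ p = 391.75, Q = 757.5.
New expenditure = 391.75 × 757.5 = 296750.63.

296750.63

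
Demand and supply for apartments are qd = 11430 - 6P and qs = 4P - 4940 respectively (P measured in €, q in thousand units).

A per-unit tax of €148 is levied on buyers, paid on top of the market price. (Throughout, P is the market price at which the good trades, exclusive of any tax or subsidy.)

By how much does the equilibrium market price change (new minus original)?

-88.8

Before the shock: 11430 - 6P = 4P - 4940 ⇒ 16370 = 10P ⇒ P = 1637, q = 1608.
Since buyers pay the price plus the tax, the effective demand curve becomes qd = 10542 - 6P.
Clearing the new market: 10542 - 6P = 4P - 4940, so P = 1548.2 and q = 1252.8.
ΔP = 1548.2 − 1637 = -88.8.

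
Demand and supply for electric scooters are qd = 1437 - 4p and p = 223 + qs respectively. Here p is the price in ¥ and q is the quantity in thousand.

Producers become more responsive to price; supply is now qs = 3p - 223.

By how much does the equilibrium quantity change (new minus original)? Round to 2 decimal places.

+379.43

Solve the original market: 1437 - 4p = p - 223, hence p = 332 and q = 109.
After the shift, demand is qd = 1437 - 4p and supply is qs = 3p - 223.
Clearing the new market: 1437 - 4p = 3p - 223, so p = 1660/7 ≈ 237.1429 and q = 3419/7 ≈ 488.4286.
Δq = 488.4286 − 109 = +379.43.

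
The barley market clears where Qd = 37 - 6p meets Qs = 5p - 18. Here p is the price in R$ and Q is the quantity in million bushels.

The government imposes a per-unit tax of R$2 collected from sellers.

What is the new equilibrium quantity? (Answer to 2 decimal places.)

Solve the original market: 37 - 6p = 5p - 18, hence p = 5 and Q = 7.
Since sellers keep the price net of the tax, the effective supply curve becomes Qs = 5p - 28.
New equilibrium: 37 - 6p = 5p - 28 ⇒ 65 = 11p ⇒ p = 65/11 ≈ 5.9091, Q = 17/11 ≈ 1.5455.

1.55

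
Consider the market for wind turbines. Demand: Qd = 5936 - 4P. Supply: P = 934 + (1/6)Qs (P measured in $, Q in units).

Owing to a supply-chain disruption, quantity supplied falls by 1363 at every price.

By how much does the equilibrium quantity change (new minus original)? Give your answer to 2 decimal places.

Original equilibrium: 5936 - 4P = 6P - 5604 gives 11540 = 10P, so P = 1154 and Q = 1320.
The new curves are Qd = 5936 - 4P (demand) and Qs = 6P - 6967 (supply).
Setting them equal: 5936 - 4P = 6P - 6967 → 12903 = 10P, so P = 1290.3 and Q = 774.8.
ΔQ = 774.8 − 1320 = -545.20.

-545.20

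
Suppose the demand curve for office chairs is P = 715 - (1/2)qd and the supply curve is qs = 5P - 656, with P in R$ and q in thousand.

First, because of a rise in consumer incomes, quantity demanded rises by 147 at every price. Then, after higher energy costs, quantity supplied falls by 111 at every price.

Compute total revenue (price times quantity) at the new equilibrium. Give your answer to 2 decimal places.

Before the shock: 1430 - 2P = 5P - 656 ⇒ 2086 = 7P ⇒ P = 298, q = 834.
After the shift, demand is qd = 1577 - 2P and supply is qs = 5P - 767.
New equilibrium: 1577 - 2P = 5P - 767 ⇒ 2344 = 7P ⇒ P = 2344/7 ≈ 334.8571, q = 6351/7 ≈ 907.2857.
New expenditure = 334.8571 × 907.2857 = 303811.10.

303811.10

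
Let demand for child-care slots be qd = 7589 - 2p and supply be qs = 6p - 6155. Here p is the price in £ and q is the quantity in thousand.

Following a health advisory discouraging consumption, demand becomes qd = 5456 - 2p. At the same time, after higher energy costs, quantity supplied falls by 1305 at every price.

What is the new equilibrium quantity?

Original equilibrium: 7589 - 2p = 6p - 6155 gives 13744 = 8p, so p = 1718 and q = 4153.
The new curves are qd = 5456 - 2p (demand) and qs = 6p - 7460 (supply).
Setting them equal: 5456 - 2p = 6p - 7460 → 12916 = 8p, so p = 1614.5 and q = 2227.

2227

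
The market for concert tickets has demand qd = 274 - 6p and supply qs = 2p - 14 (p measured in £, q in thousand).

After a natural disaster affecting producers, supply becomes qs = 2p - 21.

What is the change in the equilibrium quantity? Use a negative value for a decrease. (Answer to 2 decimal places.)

-5.25

Initially, 274 - 6p = 2p - 14, so 288 = 8p and p = 36, q = 58.
With the change applied: demand qd = 274 - 6p, supply qs = 2p - 21.
New equilibrium: 274 - 6p = 2p - 21 ⇒ 295 = 8p ⇒ p = 36.875, q = 52.75.
Δq = 52.75 − 58 = -5.25.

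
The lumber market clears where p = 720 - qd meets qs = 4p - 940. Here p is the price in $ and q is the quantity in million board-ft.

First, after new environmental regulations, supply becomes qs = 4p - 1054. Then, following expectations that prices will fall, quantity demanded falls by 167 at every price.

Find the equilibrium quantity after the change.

231.6

Before the shock: 720 - p = 4p - 940 ⇒ 1660 = 5p ⇒ p = 332, q = 388.
The shock moves the curves to qd = 553 - p and qs = 4p - 1054.
Equate the new curves: 553 - p = 4p - 1054, giving 1607 = 5p, p = 321.4, q = 231.6.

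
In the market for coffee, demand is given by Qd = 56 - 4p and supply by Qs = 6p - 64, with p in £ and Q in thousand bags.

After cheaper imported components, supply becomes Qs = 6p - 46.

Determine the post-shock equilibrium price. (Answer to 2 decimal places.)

Original equilibrium: 56 - 4p = 6p - 64 gives 120 = 10p, so p = 12 and Q = 8.
With the change applied: demand Qd = 56 - 4p, supply Qs = 6p - 46.
Clearing the new market: 56 - 4p = 6p - 46, so p = 10.2 and Q = 15.2.

10.20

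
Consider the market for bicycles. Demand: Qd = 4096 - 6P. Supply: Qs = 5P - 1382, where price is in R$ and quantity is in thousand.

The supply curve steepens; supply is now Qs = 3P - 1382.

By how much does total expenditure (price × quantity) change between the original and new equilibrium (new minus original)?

-281536

Original equilibrium: 4096 - 6P = 5P - 1382 gives 5478 = 11P, so P = 498 and Q = 1108.
After the shift, demand is Qd = 4096 - 6P and supply is Qs = 3P - 1382.
New equilibrium: 4096 - 6P = 3P - 1382 ⇒ 5478 = 9P ⇒ P = 1826/3 ≈ 608.6667, Q = 444.
Expenditure moves from 498×1108 = 551784 to 608.6667×444 = 270248; change = -281536.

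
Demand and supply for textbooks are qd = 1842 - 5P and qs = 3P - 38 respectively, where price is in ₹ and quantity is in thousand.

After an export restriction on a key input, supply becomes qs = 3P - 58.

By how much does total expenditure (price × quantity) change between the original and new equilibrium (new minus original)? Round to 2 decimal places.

-1301.25

Solve the original market: 1842 - 5P = 3P - 38, hence P = 235 and q = 667.
After the shift, demand is qd = 1842 - 5P and supply is qs = 3P - 58.
Equate the new curves: 1842 - 5P = 3P - 58, giving 1900 = 8P, P = 237.5, q = 654.5.
Expenditure moves from 235×667 = 156745 to 237.5×654.5 = 155443.75; change = -1301.25.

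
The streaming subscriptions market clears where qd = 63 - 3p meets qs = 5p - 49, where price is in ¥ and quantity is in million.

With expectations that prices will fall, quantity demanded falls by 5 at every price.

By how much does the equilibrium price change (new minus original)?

Initially, 63 - 3p = 5p - 49, so 112 = 8p and p = 14, q = 21.
The new curves are qd = 58 - 3p (demand) and qs = 5p - 49 (supply).
Equate the new curves: 58 - 3p = 5p - 49, giving 107 = 8p, p = 13.375, q = 17.875.
Δp = 13.375 − 14 = -0.625.

-0.625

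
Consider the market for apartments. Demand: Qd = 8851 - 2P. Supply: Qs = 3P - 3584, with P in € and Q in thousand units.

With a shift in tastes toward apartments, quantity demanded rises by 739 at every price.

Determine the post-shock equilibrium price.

2634.8

Solve the original market: 8851 - 2P = 3P - 3584, hence P = 2487 and Q = 3877.
The shock moves the curves to Qd = 9590 - 2P and Qs = 3P - 3584.
Clearing the new market: 9590 - 2P = 3P - 3584, so P = 2634.8 and Q = 4320.4.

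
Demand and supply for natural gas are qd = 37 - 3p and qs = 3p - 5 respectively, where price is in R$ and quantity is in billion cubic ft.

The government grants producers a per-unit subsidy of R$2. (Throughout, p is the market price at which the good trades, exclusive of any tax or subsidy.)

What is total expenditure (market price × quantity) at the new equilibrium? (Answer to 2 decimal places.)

114.00

Before the shock: 37 - 3p = 3p - 5 ⇒ 42 = 6p ⇒ p = 7, q = 16.
Since sellers receive the price plus the subsidy, the effective supply curve becomes qs = 3p + 1.
Clearing the new market: 37 - 3p = 3p + 1, so p = 6 and q = 19.
New expenditure = 6 × 19 = 114.00.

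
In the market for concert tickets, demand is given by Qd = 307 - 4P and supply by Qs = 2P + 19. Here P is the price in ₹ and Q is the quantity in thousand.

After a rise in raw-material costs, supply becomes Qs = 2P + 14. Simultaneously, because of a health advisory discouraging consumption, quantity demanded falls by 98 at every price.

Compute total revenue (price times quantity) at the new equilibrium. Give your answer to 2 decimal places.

2567.50

Original equilibrium: 307 - 4P = 2P + 19 gives 288 = 6P, so P = 48 and Q = 115.
After the shift, demand is Qd = 209 - 4P and supply is Qs = 2P + 14.
Setting them equal: 209 - 4P = 2P + 14 → 195 = 6P, so P = 32.5 and Q = 79.
New expenditure = 32.5 × 79 = 2567.50.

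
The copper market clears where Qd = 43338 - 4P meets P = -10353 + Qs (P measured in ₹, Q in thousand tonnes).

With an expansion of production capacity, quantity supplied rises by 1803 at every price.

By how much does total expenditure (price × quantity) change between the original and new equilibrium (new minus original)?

Before the shock: 43338 - 4P = P + 10353 ⇒ 32985 = 5P ⇒ P = 6597, Q = 16950.
After the shift, demand is Qd = 43338 - 4P and supply is Qs = P + 12156.
Equate the new curves: 43338 - 4P = P + 12156, giving 31182 = 5P, P = 6236.4, Q = 18392.4.
Expenditure moves from 6597×16950 = 111819150 to 6236.4×18392.4 = 114702363.36; change = +2883213.36.

+2883213.36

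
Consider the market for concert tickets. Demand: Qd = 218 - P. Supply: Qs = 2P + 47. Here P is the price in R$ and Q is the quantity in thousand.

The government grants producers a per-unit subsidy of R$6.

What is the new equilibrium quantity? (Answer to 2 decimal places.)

165.00

Initially, 218 - P = 2P + 47, so 171 = 3P and P = 57, Q = 161.
Since sellers receive the price plus the subsidy, the effective supply curve becomes Qs = 2P + 59.
Equate the new curves: 218 - P = 2P + 59, giving 159 = 3P, P = 53, Q = 165.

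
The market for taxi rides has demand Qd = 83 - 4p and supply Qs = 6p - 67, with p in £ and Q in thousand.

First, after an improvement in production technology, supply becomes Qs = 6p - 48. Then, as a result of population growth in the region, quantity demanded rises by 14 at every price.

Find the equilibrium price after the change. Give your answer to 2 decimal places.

14.50

Before the shock: 83 - 4p = 6p - 67 ⇒ 150 = 10p ⇒ p = 15, Q = 23.
After the shift, demand is Qd = 97 - 4p and supply is Qs = 6p - 48.
New equilibrium: 97 - 4p = 6p - 48 ⇒ 145 = 10p ⇒ p = 14.5, Q = 39.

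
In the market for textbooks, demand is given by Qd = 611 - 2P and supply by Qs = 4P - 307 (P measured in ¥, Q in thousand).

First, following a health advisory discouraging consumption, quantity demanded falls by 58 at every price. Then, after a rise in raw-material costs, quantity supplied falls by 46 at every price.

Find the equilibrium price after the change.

Initially, 611 - 2P = 4P - 307, so 918 = 6P and P = 153, Q = 305.
With the change applied: demand Qd = 553 - 2P, supply Qs = 4P - 353.
New equilibrium: 553 - 2P = 4P - 353 ⇒ 906 = 6P ⇒ P = 151, Q = 251.

151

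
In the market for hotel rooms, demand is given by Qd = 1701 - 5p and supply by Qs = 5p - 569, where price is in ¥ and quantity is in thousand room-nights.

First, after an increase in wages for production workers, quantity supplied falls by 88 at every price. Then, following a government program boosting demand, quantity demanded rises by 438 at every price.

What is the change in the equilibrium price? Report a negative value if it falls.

+52.6

Solve the original market: 1701 - 5p = 5p - 569, hence p = 227 and Q = 566.
With the change applied: demand Qd = 2139 - 5p, supply Qs = 5p - 657.
New equilibrium: 2139 - 5p = 5p - 657 ⇒ 2796 = 10p ⇒ p = 279.6, Q = 741.
Δp = 279.6 − 227 = +52.6.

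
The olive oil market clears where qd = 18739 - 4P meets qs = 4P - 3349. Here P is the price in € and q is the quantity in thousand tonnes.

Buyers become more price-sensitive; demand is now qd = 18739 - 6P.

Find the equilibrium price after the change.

2208.8

Before the shock: 18739 - 4P = 4P - 3349 ⇒ 22088 = 8P ⇒ P = 2761, q = 7695.
With the change applied: demand qd = 18739 - 6P, supply qs = 4P - 3349.
New equilibrium: 18739 - 6P = 4P - 3349 ⇒ 22088 = 10P ⇒ P = 2208.8, q = 5486.2.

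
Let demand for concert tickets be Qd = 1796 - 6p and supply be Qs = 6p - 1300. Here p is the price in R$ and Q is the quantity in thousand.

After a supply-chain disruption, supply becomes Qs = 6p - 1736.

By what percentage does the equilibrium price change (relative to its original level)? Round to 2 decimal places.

+14.08

Solve the original market: 1796 - 6p = 6p - 1300, hence p = 258 and Q = 248.
After the shift, demand is Qd = 1796 - 6p and supply is Qs = 6p - 1736.
Equate the new curves: 1796 - 6p = 6p - 1736, giving 3532 = 12p, p = 883/3 ≈ 294.3333, Q = 30.
%Δp = (294.3333 − 258) / 258 × 100 = +14.08%.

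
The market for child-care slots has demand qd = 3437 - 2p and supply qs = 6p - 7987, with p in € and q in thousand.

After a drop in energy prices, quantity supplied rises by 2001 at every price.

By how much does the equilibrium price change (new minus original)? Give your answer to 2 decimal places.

Initially, 3437 - 2p = 6p - 7987, so 11424 = 8p and p = 1428, q = 581.
The new curves are qd = 3437 - 2p (demand) and qs = 6p - 5986 (supply).
Setting them equal: 3437 - 2p = 6p - 5986 → 9423 = 8p, so p = 1177.875 and q = 1081.25.
Δp = 1177.875 − 1428 = -250.13.

-250.13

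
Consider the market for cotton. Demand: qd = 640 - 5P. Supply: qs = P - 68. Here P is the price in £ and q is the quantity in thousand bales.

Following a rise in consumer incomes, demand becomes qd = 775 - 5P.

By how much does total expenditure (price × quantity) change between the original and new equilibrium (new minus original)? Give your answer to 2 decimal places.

Before the shock: 640 - 5P = P - 68 ⇒ 708 = 6P ⇒ P = 118, q = 50.
The shock moves the curves to qd = 775 - 5P and qs = P - 68.
Equate the new curves: 775 - 5P = P - 68, giving 843 = 6P, P = 140.5, q = 72.5.
Expenditure moves from 118×50 = 5900 to 140.5×72.5 = 10186.25; change = +4286.25.

+4286.25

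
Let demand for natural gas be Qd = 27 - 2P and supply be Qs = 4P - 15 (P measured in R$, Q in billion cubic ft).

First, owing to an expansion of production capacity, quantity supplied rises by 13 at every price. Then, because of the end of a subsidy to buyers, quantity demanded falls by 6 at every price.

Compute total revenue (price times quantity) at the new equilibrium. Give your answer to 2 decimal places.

51.11

Original equilibrium: 27 - 2P = 4P - 15 gives 42 = 6P, so P = 7 and Q = 13.
The shock moves the curves to Qd = 21 - 2P and Qs = 4P - 2.
Clearing the new market: 21 - 2P = 4P - 2, so P = 23/6 ≈ 3.8333 and Q = 40/3 ≈ 13.3333.
New expenditure = 3.8333 × 13.3333 = 51.11.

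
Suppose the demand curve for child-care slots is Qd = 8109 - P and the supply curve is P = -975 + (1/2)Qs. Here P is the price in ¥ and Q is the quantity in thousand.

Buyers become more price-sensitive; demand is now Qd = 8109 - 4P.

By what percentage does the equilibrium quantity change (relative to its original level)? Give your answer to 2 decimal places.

Solve the original market: 8109 - P = 2P + 1950, hence P = 2053 and Q = 6056.
After the shift, demand is Qd = 8109 - 4P and supply is Qs = 2P + 1950.
Equate the new curves: 8109 - 4P = 2P + 1950, giving 6159 = 6P, P = 1026.5, Q = 4003.
%ΔQ = (4003 − 6056) / 6056 × 100 = -33.90%.

-33.90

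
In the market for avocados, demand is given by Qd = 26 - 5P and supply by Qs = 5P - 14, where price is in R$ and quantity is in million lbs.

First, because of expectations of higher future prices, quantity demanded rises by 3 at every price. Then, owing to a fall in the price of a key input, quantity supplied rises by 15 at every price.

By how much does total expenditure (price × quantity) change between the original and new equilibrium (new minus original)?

Original equilibrium: 26 - 5P = 5P - 14 gives 40 = 10P, so P = 4 and Q = 6.
With the change applied: demand Qd = 29 - 5P, supply Qs = 5P + 1.
New equilibrium: 29 - 5P = 5P + 1 ⇒ 28 = 10P ⇒ P = 2.8, Q = 15.
Expenditure moves from 4×6 = 24 to 2.8×15 = 42; change = +18.

+18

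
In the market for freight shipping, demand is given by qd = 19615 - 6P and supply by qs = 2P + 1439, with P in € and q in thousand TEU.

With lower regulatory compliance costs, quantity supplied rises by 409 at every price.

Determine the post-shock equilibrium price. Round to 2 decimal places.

Initially, 19615 - 6P = 2P + 1439, so 18176 = 8P and P = 2272, q = 5983.
The new curves are qd = 19615 - 6P (demand) and qs = 2P + 1848 (supply).
Clearing the new market: 19615 - 6P = 2P + 1848, so P = 2220.875 and q = 6289.75.

2220.88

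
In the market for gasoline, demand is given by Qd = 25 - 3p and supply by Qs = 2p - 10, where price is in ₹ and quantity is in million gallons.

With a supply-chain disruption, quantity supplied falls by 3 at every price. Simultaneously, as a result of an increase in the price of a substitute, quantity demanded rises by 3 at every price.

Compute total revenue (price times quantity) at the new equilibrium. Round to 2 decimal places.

27.88

Original equilibrium: 25 - 3p = 2p - 10 gives 35 = 5p, so p = 7 and Q = 4.
The shock moves the curves to Qd = 28 - 3p and Qs = 2p - 13.
Setting them equal: 28 - 3p = 2p - 13 → 41 = 5p, so p = 8.2 and Q = 3.4.
New expenditure = 8.2 × 3.4 = 27.88.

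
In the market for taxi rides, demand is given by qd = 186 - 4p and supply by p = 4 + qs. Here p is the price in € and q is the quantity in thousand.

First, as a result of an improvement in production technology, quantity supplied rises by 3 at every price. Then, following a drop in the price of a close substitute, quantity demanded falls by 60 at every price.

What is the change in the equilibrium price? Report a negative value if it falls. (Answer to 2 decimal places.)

Solve the original market: 186 - 4p = p - 4, hence p = 38 and q = 34.
After the shift, demand is qd = 126 - 4p and supply is qs = p - 1.
Setting them equal: 126 - 4p = p - 1 → 127 = 5p, so p = 25.4 and q = 24.4.
Δp = 25.4 − 38 = -12.60.

-12.60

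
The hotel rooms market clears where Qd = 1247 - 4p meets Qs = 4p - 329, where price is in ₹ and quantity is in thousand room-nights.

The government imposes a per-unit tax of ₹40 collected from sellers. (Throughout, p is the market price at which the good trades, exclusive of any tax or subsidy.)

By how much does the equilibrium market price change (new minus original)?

Initially, 1247 - 4p = 4p - 329, so 1576 = 8p and p = 197, Q = 459.
Since sellers keep the price net of the tax, the effective supply curve becomes Qs = 4p - 489.
Setting them equal: 1247 - 4p = 4p - 489 → 1736 = 8p, so p = 217 and Q = 379.
Δp = 217 − 197 = +20.

+20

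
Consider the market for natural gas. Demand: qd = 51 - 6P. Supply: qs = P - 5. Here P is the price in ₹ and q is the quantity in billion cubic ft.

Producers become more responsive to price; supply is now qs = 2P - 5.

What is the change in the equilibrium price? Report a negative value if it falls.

Solve the original market: 51 - 6P = P - 5, hence P = 8 and q = 3.
The new curves are qd = 51 - 6P (demand) and qs = 2P - 5 (supply).
Setting them equal: 51 - 6P = 2P - 5 → 56 = 8P, so P = 7 and q = 9.
ΔP = 7 − 8 = -1.

-1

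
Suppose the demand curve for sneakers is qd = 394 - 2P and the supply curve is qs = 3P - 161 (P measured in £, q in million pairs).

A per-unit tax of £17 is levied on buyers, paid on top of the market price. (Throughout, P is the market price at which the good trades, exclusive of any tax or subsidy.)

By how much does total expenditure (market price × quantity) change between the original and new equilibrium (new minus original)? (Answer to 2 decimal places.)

-3295.28

Original equilibrium: 394 - 2P = 3P - 161 gives 555 = 5P, so P = 111 and q = 172.
Since buyers pay the price plus the tax, the effective demand curve becomes qd = 360 - 2P.
Equate the new curves: 360 - 2P = 3P - 161, giving 521 = 5P, P = 104.2, q = 151.6.
Expenditure moves from 111×172 = 19092 to 104.2×151.6 = 15796.72; change = -3295.28.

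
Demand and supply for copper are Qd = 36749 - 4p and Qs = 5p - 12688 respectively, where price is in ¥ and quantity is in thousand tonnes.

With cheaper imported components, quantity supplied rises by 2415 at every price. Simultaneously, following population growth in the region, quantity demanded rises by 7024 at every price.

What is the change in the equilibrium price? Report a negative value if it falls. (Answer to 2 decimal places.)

+512.11

Original equilibrium: 36749 - 4p = 5p - 12688 gives 49437 = 9p, so p = 5493 and Q = 14777.
The new curves are Qd = 43773 - 4p (demand) and Qs = 5p - 10273 (supply).
New equilibrium: 43773 - 4p = 5p - 10273 ⇒ 54046 = 9p ⇒ p = 54046/9 ≈ 6005.1111, Q = 177773/9 ≈ 19752.5556.
Δp = 6005.1111 − 5493 = +512.11.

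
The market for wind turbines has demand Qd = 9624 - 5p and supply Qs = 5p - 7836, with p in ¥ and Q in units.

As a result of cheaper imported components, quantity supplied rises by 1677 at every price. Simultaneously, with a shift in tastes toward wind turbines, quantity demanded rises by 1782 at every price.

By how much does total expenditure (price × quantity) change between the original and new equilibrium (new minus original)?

+3047253.75

Initially, 9624 - 5p = 5p - 7836, so 17460 = 10p and p = 1746, Q = 894.
With the change applied: demand Qd = 11406 - 5p, supply Qs = 5p - 6159.
New equilibrium: 11406 - 5p = 5p - 6159 ⇒ 17565 = 10p ⇒ p = 1756.5, Q = 2623.5.
Expenditure moves from 1746×894 = 1560924 to 1756.5×2623.5 = 4608177.75; change = +3047253.75.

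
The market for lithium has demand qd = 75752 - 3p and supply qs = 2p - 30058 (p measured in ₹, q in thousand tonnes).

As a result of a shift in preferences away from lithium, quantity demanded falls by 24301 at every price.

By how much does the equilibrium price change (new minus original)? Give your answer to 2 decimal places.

Original equilibrium: 75752 - 3p = 2p - 30058 gives 105810 = 5p, so p = 21162 and q = 12266.
After the shift, demand is qd = 51451 - 3p and supply is qs = 2p - 30058.
Equate the new curves: 51451 - 3p = 2p - 30058, giving 81509 = 5p, p = 16301.8, q = 2545.6.
Δp = 16301.8 − 21162 = -4860.20.

-4860.20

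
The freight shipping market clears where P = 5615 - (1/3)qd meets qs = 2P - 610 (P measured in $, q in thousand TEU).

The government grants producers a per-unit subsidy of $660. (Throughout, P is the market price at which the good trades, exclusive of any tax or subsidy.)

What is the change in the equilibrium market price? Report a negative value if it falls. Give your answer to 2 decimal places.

Before the shock: 16845 - 3P = 2P - 610 ⇒ 17455 = 5P ⇒ P = 3491, q = 6372.
Since sellers receive the price plus the subsidy, the effective supply curve becomes qs = 2P + 710.
Setting them equal: 16845 - 3P = 2P + 710 → 16135 = 5P, so P = 3227 and q = 7164.
ΔP = 3227 − 3491 = -264.00.

-264.00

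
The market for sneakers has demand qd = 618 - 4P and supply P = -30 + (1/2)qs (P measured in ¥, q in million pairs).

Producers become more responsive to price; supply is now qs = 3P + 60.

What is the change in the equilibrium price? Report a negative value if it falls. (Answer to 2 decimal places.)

Solve the original market: 618 - 4P = 2P + 60, hence P = 93 and q = 246.
The new curves are qd = 618 - 4P (demand) and qs = 3P + 60 (supply).
Equate the new curves: 618 - 4P = 3P + 60, giving 558 = 7P, P = 558/7 ≈ 79.7143, q = 2094/7 ≈ 299.1429.
ΔP = 79.7143 − 93 = -13.29.

-13.29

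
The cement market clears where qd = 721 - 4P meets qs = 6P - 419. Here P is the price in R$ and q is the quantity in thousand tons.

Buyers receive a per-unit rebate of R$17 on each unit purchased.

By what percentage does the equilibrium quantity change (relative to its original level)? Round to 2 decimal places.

+15.40

Initially, 721 - 4P = 6P - 419, so 1140 = 10P and P = 114, q = 265.
Since buyers' out-of-pocket price is the market price minus the rebate, the effective demand curve becomes qd = 789 - 4P.
Setting them equal: 789 - 4P = 6P - 419 → 1208 = 10P, so P = 120.8 and q = 305.8.
%Δq = (305.8 − 265) / 265 × 100 = +15.40%.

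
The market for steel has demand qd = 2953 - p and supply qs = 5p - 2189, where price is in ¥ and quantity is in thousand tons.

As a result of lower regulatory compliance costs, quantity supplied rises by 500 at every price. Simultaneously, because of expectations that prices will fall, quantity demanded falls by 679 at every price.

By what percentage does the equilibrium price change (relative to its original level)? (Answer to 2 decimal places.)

-22.93

Initially, 2953 - p = 5p - 2189, so 5142 = 6p and p = 857, q = 2096.
The shock moves the curves to qd = 2274 - p and qs = 5p - 1689.
Equate the new curves: 2274 - p = 5p - 1689, giving 3963 = 6p, p = 660.5, q = 1613.5.
%Δp = (660.5 − 857) / 857 × 100 = -22.93%.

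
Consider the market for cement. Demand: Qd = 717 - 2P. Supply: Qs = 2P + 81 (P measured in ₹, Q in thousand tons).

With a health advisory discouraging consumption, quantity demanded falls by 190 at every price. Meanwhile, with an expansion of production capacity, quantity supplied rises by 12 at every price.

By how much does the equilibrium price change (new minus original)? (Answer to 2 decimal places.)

-50.50

Initially, 717 - 2P = 2P + 81, so 636 = 4P and P = 159, Q = 399.
The shock moves the curves to Qd = 527 - 2P and Qs = 2P + 93.
Setting them equal: 527 - 2P = 2P + 93 → 434 = 4P, so P = 108.5 and Q = 310.
ΔP = 108.5 − 159 = -50.50.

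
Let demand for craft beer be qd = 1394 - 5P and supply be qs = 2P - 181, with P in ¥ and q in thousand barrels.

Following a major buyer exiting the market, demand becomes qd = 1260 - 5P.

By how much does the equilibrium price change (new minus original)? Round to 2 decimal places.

-19.14

Initially, 1394 - 5P = 2P - 181, so 1575 = 7P and P = 225, q = 269.
With the change applied: demand qd = 1260 - 5P, supply qs = 2P - 181.
Equate the new curves: 1260 - 5P = 2P - 181, giving 1441 = 7P, P = 1441/7 ≈ 205.8571, q = 1615/7 ≈ 230.7143.
ΔP = 205.8571 − 225 = -19.14.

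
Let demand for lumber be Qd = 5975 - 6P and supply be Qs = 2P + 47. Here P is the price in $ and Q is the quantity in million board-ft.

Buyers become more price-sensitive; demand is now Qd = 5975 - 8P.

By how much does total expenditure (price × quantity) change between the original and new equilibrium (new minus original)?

Initially, 5975 - 6P = 2P + 47, so 5928 = 8P and P = 741, Q = 1529.
The new curves are Qd = 5975 - 8P (demand) and Qs = 2P + 47 (supply).
New equilibrium: 5975 - 8P = 2P + 47 ⇒ 5928 = 10P ⇒ P = 592.8, Q = 1232.6.
Expenditure moves from 741×1529 = 1132989 to 592.8×1232.6 = 730685.28; change = -402303.72.

-402303.72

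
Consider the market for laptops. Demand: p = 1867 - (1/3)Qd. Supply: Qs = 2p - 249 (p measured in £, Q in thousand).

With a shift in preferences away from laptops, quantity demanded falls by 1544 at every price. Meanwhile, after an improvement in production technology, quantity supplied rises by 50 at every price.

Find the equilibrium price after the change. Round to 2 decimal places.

851.20

Initially, 5601 - 3p = 2p - 249, so 5850 = 5p and p = 1170, Q = 2091.
The new curves are Qd = 4057 - 3p (demand) and Qs = 2p - 199 (supply).
New equilibrium: 4057 - 3p = 2p - 199 ⇒ 4256 = 5p ⇒ p = 851.2, Q = 1503.4.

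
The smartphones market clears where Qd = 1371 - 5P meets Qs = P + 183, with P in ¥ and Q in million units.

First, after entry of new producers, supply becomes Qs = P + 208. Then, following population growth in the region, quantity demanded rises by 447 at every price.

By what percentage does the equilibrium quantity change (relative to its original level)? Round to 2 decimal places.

Before the shock: 1371 - 5P = P + 183 ⇒ 1188 = 6P ⇒ P = 198, Q = 381.
With the change applied: demand Qd = 1818 - 5P, supply Qs = P + 208.
Setting them equal: 1818 - 5P = P + 208 → 1610 = 6P, so P = 805/3 ≈ 268.3333 and Q = 1429/3 ≈ 476.3333.
%ΔQ = (476.3333 − 381) / 381 × 100 = +25.02%.

+25.02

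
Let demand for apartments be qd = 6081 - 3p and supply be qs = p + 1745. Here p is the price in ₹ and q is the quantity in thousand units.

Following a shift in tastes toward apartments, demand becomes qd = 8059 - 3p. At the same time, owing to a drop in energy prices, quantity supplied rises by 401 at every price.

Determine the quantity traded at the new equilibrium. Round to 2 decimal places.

Original equilibrium: 6081 - 3p = p + 1745 gives 4336 = 4p, so p = 1084 and q = 2829.
After the shift, demand is qd = 8059 - 3p and supply is qs = p + 2146.
Clearing the new market: 8059 - 3p = p + 2146, so p = 1478.25 and q = 3624.25.

3624.25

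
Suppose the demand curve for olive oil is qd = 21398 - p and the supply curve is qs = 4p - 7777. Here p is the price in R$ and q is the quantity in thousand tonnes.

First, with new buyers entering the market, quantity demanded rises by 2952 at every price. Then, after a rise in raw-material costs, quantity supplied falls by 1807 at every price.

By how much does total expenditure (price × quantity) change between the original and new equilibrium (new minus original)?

+28387820.76

Before the shock: 21398 - p = 4p - 7777 ⇒ 29175 = 5p ⇒ p = 5835, q = 15563.
The shock moves the curves to qd = 24350 - p and qs = 4p - 9584.
Equate the new curves: 24350 - p = 4p - 9584, giving 33934 = 5p, p = 6786.8, q = 17563.2.
Expenditure moves from 5835×15563 = 90810105 to 6786.8×17563.2 = 119197925.76; change = +28387820.76.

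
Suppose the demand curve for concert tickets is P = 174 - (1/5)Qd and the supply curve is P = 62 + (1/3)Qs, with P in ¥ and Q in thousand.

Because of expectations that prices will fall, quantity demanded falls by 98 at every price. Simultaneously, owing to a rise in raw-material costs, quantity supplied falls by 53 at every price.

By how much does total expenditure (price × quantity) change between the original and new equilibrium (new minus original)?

Solve the original market: 870 - 5P = 3P - 186, hence P = 132 and Q = 210.
The shock moves the curves to Qd = 772 - 5P and Qs = 3P - 239.
Clearing the new market: 772 - 5P = 3P - 239, so P = 126.375 and Q = 140.125.
Expenditure moves from 132×210 = 27720 to 126.375×140.125 = 17708.296875; change = -10011.703125.

-10011.703125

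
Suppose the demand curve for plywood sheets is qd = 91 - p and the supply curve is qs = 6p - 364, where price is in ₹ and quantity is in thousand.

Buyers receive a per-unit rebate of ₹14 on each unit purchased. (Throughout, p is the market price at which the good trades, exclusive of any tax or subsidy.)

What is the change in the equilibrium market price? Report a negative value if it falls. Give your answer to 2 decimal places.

+2.00

Original equilibrium: 91 - p = 6p - 364 gives 455 = 7p, so p = 65 and q = 26.
Since buyers' out-of-pocket price is the market price minus the rebate, the effective demand curve becomes qd = 105 - p.
New equilibrium: 105 - p = 6p - 364 ⇒ 469 = 7p ⇒ p = 67, q = 38.
Δp = 67 − 65 = +2.00.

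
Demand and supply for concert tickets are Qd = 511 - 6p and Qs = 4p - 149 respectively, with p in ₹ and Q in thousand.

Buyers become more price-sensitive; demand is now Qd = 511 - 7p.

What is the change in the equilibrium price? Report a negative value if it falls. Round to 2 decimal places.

Original equilibrium: 511 - 6p = 4p - 149 gives 660 = 10p, so p = 66 and Q = 115.
The shock moves the curves to Qd = 511 - 7p and Qs = 4p - 149.
New equilibrium: 511 - 7p = 4p - 149 ⇒ 660 = 11p ⇒ p = 60, Q = 91.
Δp = 60 − 66 = -6.00.

-6.00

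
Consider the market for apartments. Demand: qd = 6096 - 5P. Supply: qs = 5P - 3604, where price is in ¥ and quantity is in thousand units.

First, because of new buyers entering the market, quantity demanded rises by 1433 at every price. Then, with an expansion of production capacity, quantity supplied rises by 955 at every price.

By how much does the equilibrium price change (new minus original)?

+47.8

Before the shock: 6096 - 5P = 5P - 3604 ⇒ 9700 = 10P ⇒ P = 970, q = 1246.
With the change applied: demand qd = 7529 - 5P, supply qs = 5P - 2649.
Equate the new curves: 7529 - 5P = 5P - 2649, giving 10178 = 10P, P = 1017.8, q = 2440.
ΔP = 1017.8 − 970 = +47.8.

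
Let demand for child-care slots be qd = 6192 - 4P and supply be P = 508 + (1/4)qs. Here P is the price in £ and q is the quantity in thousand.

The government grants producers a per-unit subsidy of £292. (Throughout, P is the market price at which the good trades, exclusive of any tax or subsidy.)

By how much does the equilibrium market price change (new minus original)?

Before the shock: 6192 - 4P = 4P - 2032 ⇒ 8224 = 8P ⇒ P = 1028, q = 2080.
Since sellers receive the price plus the subsidy, the effective supply curve becomes qs = 4P - 864.
New equilibrium: 6192 - 4P = 4P - 864 ⇒ 7056 = 8P ⇒ P = 882, q = 2664.
ΔP = 882 − 1028 = -146.

-146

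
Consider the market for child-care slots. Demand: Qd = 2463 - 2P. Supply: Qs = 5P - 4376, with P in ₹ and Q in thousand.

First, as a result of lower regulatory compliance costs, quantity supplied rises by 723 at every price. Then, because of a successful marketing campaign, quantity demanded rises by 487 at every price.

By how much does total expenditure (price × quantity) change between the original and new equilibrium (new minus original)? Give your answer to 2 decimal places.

+505823.98

Before the shock: 2463 - 2P = 5P - 4376 ⇒ 6839 = 7P ⇒ P = 977, Q = 509.
With the change applied: demand Qd = 2950 - 2P, supply Qs = 5P - 3653.
New equilibrium: 2950 - 2P = 5P - 3653 ⇒ 6603 = 7P ⇒ P = 6603/7 ≈ 943.2857, Q = 7444/7 ≈ 1063.4286.
Expenditure moves from 977×509 = 497293 to 943.2857×1063.4286 = 1003116.9796; change = +505823.98.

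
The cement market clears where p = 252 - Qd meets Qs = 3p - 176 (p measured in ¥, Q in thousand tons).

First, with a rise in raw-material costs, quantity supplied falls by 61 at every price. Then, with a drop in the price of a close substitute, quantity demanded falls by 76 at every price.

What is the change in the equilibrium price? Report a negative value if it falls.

Before the shock: 252 - p = 3p - 176 ⇒ 428 = 4p ⇒ p = 107, Q = 145.
The new curves are Qd = 176 - p (demand) and Qs = 3p - 237 (supply).
Clearing the new market: 176 - p = 3p - 237, so p = 103.25 and Q = 72.75.
Δp = 103.25 − 107 = -3.75.

-3.75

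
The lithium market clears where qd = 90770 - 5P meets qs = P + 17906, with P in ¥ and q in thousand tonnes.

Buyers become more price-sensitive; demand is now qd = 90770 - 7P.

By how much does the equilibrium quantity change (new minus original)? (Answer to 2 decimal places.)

Initially, 90770 - 5P = P + 17906, so 72864 = 6P and P = 12144, q = 30050.
With the change applied: demand qd = 90770 - 7P, supply qs = P + 17906.
Setting them equal: 90770 - 7P = P + 17906 → 72864 = 8P, so P = 9108 and q = 27014.
Δq = 27014 − 30050 = -3036.00.

-3036.00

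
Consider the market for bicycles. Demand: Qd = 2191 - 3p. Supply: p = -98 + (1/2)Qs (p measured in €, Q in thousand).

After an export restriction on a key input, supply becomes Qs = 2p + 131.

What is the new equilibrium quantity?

955

Original equilibrium: 2191 - 3p = 2p + 196 gives 1995 = 5p, so p = 399 and Q = 994.
The shock moves the curves to Qd = 2191 - 3p and Qs = 2p + 131.
Equate the new curves: 2191 - 3p = 2p + 131, giving 2060 = 5p, p = 412, Q = 955.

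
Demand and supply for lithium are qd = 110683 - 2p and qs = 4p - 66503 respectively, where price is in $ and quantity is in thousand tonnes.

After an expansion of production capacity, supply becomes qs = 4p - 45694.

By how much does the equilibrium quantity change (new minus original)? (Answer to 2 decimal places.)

+6936.33

Initially, 110683 - 2p = 4p - 66503, so 177186 = 6p and p = 29531, q = 51621.
After the shift, demand is qd = 110683 - 2p and supply is qs = 4p - 45694.
Setting them equal: 110683 - 2p = 4p - 45694 → 156377 = 6p, so p = 156377/6 ≈ 26062.8333 and q = 175672/3 ≈ 58557.3333.
Δq = 58557.3333 − 51621 = +6936.33.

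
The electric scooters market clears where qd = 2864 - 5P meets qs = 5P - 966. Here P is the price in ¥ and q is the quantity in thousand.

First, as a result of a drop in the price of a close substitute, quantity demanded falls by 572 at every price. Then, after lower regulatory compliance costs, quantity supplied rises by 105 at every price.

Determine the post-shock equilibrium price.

Before the shock: 2864 - 5P = 5P - 966 ⇒ 3830 = 10P ⇒ P = 383, q = 949.
The shock moves the curves to qd = 2292 - 5P and qs = 5P - 861.
Equate the new curves: 2292 - 5P = 5P - 861, giving 3153 = 10P, P = 315.3, q = 715.5.

315.3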